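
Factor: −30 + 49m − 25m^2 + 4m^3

Testing divisors of the constant over divisors of the leading coefficient, m = 5/4 is a root, giving the factor (4m − 5) and quotient m^2 − 5m + 6.
The remaining quadratic factors as (m − 2)(m − 3).

(4m − 5)(m − 2)(m − 3)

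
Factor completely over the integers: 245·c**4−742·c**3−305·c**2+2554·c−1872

Among the possible rational roots, c = −13/7 is a root, so (7·c+13) divides it; the quotient is 35·c**3−171·c**2+274·c−144.
Next, c = 8/5 is a root, so (5·c−8) is a factor; dividing leaves 7·c**2−23·c+18.
The remaining quadratic factors as (7·c−9)(c−2).

(5·c−8)·(7·c+13)·(7·c−9)·(c−2)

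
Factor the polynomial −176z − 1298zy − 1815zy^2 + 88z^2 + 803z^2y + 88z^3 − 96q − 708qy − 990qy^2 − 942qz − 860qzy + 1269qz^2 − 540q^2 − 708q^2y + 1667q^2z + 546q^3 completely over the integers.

(13q + z + 11y + 2)(6q + 11z)(7q + 8z − 15y − 8)

Group: 6q(91q^2 + 111qz − 118qy − 90q + 8z^2 + 73zy + 8z − 165y^2 − 118y − 16) + 11z(91q^2 + 111qz − 118qy − 90q + 8z^2 + 73zy + 8z − 165y^2 − 118y − 16); both groups contain (91q^2 + 111qz − 118qy − 90q + 8z^2 + 73zy + 8z − 165y^2 − 118y − 16), so (6q + 11z) is a factor with cofactor 91q^2 + 111qz − 118qy − 90q + 8z^2 + 73zy + 8z − 165y^2 − 118y − 16.
The cofactor groups again: 91q^2 + 111qz − 118qy − 90q + 8z^2 + 73zy + 8z − 165y^2 − 118y − 16 = 7q(13q + z + 11y + 2) + (8z − 15y − 8)(13q + z + 11y + 2); both groups contain (13q + z + 11y + 2), giving (7q + 8z − 15y − 8)(13q + z + 11y + 2).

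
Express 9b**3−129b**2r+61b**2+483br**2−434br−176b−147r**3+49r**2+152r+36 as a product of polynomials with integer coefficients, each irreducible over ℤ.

Group: b(9b**2−66br+79b+21r**2−13r−18) + (−7r−2)(9b**2−66br+79b+21r**2−13r−18); both groups contain (9b**2−66br+79b+21r**2−13r−18), so (b−7r−2) is a factor with cofactor 9b**2−66br+79b+21r**2−13r−18.
The cofactor groups again: 9b**2−66br+79b+21r**2−13r−18 = 9b(b−7r+9) + (−3r−2)(b−7r+9); both groups contain (b−7r+9), giving (9b−3r−2)(b−7r+9).

(9b−3r−2)(b−7r+9)(b−7r−2)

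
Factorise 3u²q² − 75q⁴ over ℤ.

Factor out 3q², leaving u² − 25q², which is a difference of two squares.

3q²(u − 5q)(u + 5q)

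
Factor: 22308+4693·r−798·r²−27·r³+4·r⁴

Trying the rational-root candidates, r = −13/4 is a root, giving the factor (4·r+13) and quotient r³−10·r²−167·r+1716.
Next, r = 11 is a root, giving the factor (r−11) and quotient r²+r−156.
The remaining quadratic factors as (r+13)(r−12).

(4·r+13)·(r+13)·(r−11)·(r−12)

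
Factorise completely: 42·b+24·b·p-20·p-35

(4·p+7)·(6·b-5)

Group as (24·b·p+42·b) + (-20·p-35) = 6·b·(4·p+7) - 5·(4·p+7).
Both groups share the factor (4·p+7).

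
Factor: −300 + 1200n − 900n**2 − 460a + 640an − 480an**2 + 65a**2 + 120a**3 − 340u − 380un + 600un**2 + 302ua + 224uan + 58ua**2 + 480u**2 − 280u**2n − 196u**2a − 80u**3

−(10u − 8a − 15)(4u + 3a − 6n + 2)(2u + 5a + 10n − 10)

Group: 4u(−20u**2 − 34ua − 100un + 130u + 40a**2 + 80an − 5a + 150n − 150) + (3a − 6n + 2)(−20u**2 − 34ua − 100un + 130u + 40a**2 + 80an − 5a + 150n − 150); both groups contain (−20u**2 − 34ua − 100un + 130u + 40a**2 + 80an − 5a + 150n − 150), so (4u + 3a − 6n + 2) is a factor with cofactor −20u**2 − 34ua − 100un + 130u + 40a**2 + 80an − 5a + 150n − 150.
The cofactor groups again: −20u**2 − 34ua − 100un + 130u + 40a**2 + 80an − 5a + 150n − 150 = −2u(10u − 8a − 15) + (−5a − 10n + 10)(10u − 8a − 15); both groups contain (10u − 8a − 15), giving −(2u + 5a + 10n − 10)(10u − 8a − 15).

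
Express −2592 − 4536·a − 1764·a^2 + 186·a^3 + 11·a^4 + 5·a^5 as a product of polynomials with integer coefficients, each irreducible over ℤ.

(5·a + 6)·(a + 1)·(a − 6)·(a^2 + 6·a + 72)

Among the possible rational roots, a = −1 is a root, giving the factor (a + 1) and quotient 5·a^4 + 6·a^3 + 180·a^2 − 1944·a − 2592.
Next, a = −6/5 is a root, so (5·a + 6) is a factor; dividing leaves a^3 + 36·a − 432.
Then a = 6 is a root, so (a − 6) divides it; the quotient is a^2 + 6·a + 72.
The quadratic a^2 + 6·a + 72 has discriminant −252 < 0 and is irreducible over ℤ.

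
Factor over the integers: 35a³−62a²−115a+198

(5a+9)(7a−11)(a−2)

Among the possible rational roots, a = −9/5 is a root, so (5a+9) divides it; the quotient is 7a²−25a+22.
The remaining quadratic factors as (a−2)(7a−11).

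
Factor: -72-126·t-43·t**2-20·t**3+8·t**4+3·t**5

(3·t+2)·(t+4)·(t-3)·(t**2+t+3)

By the rational root theorem, t = 3 is a root, so (t-3) is a factor; dividing leaves 3·t**4+17·t**3+31·t**2+50·t+24.
Next, t = -4 is a root, giving the factor (t+4) and quotient 3·t**3+5·t**2+11·t+6.
Continuing, t = -2/3 is a root, so (3·t+2) is a factor; dividing leaves t**2+t+3.
The quadratic t**2+t+3 has discriminant -11 < 0 and is irreducible over ℤ.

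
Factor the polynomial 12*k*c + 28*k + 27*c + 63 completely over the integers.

Group as (12*k*c + 28*k) + (27*c + 63) = 4*k*(3*c + 7) + 9*(3*c + 7).
Both groups share the factor (3*c + 7).

(3*c + 7)*(4*k + 9)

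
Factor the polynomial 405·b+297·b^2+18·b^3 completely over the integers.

9·b·(2·b+3)·(b+15)

Pull out the common factor 9·b, then factor the remaining trinomial.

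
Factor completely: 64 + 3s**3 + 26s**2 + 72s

(3s + 8)(s + 2)(s + 4)

Trying the rational-root candidates, s = -2 is a root, so (s + 2) divides it; the quotient is 3s**2 + 20s + 32.
The remaining quadratic factors as (s + 4)(3s + 8).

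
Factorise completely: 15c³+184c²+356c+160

(3c+2)(5c+8)(c+10)

Among the possible rational roots, c = -8/5 is a root, so (5c+8) is a factor; dividing leaves 3c²+32c+20.
The remaining quadratic factors as (3c+2)(c+10).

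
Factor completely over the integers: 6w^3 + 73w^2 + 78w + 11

Testing divisors of the constant over divisors of the leading coefficient, w = -11 is a root, giving the factor (w + 11) and quotient 6w^2 + 7w + 1.
The remaining quadratic factors as (6w + 1)(w + 1).

(6w + 1)(w + 1)(w + 11)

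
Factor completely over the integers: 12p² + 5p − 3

Need a pair with product 12·(−3) = −36 and sum 5: that's −4 and 9.
Split the middle term: 12p² − 4p + 9p − 3 = 4p(3p − 1) + 3(3p − 1).

(3p − 1)(4p + 3)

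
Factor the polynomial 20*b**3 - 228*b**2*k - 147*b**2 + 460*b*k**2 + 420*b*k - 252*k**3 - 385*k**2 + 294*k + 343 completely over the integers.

(4*b - 4*k - 7)*(5*b - 7*k + 7)*(b - 9*k - 7)

Group: 4*b*(5*b**2 - 52*b*k - 28*b + 63*k**2 - 14*k - 49) + (-4*k - 7)*(5*b**2 - 52*b*k - 28*b + 63*k**2 - 14*k - 49); both groups contain (5*b**2 - 52*b*k - 28*b + 63*k**2 - 14*k - 49), so (4*b - 4*k - 7) is a factor with cofactor 5*b**2 - 52*b*k - 28*b + 63*k**2 - 14*k - 49.
The cofactor groups again: 5*b**2 - 52*b*k - 28*b + 63*k**2 - 14*k - 49 = 5*b*(b - 9*k - 7) + (-7*k + 7)*(b - 9*k - 7); both groups contain (b - 9*k - 7), giving (5*b - 7*k + 7)*(b - 9*k - 7).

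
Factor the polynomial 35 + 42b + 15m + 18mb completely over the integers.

Group as (18mb + 15m) + (42b + 35) = 3m(6b + 5) + 7(6b + 5).
Both groups share the factor (6b + 5).

(3m + 7)(6b + 5)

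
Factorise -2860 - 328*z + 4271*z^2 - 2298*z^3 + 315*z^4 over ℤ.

(3*z + 2)*(3*z - 13)*(5*z - 11)*(7*z - 10)

Among the possible rational roots, z = -2/3 is a root, giving the factor (3*z + 2) and quotient 105*z^3 - 836*z^2 + 1981*z - 1430.
Next, z = 11/5 is a root, so (5*z - 11) divides it; the quotient is 21*z^2 - 121*z + 130.
The remaining quadratic factors as (7*z - 10)(3*z - 13).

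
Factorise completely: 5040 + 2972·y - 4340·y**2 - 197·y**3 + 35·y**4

Testing divisors of the constant over divisors of the leading coefficient, y = 14 is a root, so (y - 14) divides it; the quotient is 35·y**3 + 293·y**2 - 238·y - 360.
Next, y = -9 is a root, so (y + 9) is a factor; dividing leaves 35·y**2 - 22·y - 40.
The remaining quadratic factors as (5·y + 4)(7·y - 10).

(5·y + 4)·(7·y - 10)·(y + 9)·(y - 14)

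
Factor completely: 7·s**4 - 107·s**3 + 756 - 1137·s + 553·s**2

(7·s - 9)·(s - 3)·(s - 4)·(s - 7)

Among the possible rational roots, s = 9/7 is a root, giving the factor (7·s - 9) and quotient s**3 - 14·s**2 + 61·s - 84.
Continuing, s = 3 is a root, so (s - 3) is a factor; dividing leaves s**2 - 11·s + 28.
The remaining quadratic factors as (s - 4)(s - 7).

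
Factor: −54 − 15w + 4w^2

Need a pair with product 4·(−54) = −216 and sum −15: that's −24 and 9.
Split the middle term: 4w^2 − 24w + 9w − 54 = 4w(w − 6) + 9(w − 6).

(4w + 9)(w − 6)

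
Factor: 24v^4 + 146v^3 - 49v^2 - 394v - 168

(2v + 1)(3v + 4)(4v - 7)(v + 6)

Testing divisors of the constant over divisors of the leading coefficient, v = -4/3 is a root, giving the factor (3v + 4) and quotient 8v^3 + 38v^2 - 67v - 42.
Then v = 7/4 is a root, so (4v - 7) is a factor; dividing leaves 2v^2 + 13v + 6.
The remaining quadratic factors as (2v + 1)(v + 6).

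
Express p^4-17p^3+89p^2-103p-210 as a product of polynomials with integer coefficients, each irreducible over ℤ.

(p+1)(p-5)(p-6)(p-7)

By the rational root theorem, p = 5 is a root, giving the factor (p-5) and quotient p^3-12p^2+29p+42.
Then p = 7 is a root, so (p-7) divides it; the quotient is p^2-5p-6.
The remaining quadratic factors as (p+1)(p-6).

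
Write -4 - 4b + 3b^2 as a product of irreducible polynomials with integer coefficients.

(3b + 2)(b - 2)

Need a pair with product 3·(-4) = -12 and sum -4: that's -6 and 2.
Split the middle term: 3b^2 - 6b + 2b - 4 = 3b(b - 2) + 2(b - 2).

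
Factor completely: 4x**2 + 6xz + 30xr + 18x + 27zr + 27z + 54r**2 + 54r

Group: 2x(2x + 3z + 6r) + (9r + 9)(2x + 3z + 6r); both groups contain (2x + 3z + 6r).

(2x + 3z + 6r)(2x + 9r + 9)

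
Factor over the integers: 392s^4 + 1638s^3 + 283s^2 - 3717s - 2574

By the rational root theorem, s = -11/7 is a root, so (7s + 11) divides it; the quotient is 56s^3 + 146s^2 - 189s - 234.
Then s = -13/4 is a root, so (4s + 13) is a factor; dividing leaves 14s^2 - 9s - 18.
The remaining quadratic factors as (2s - 3)(7s + 6).

(2s - 3)(4s + 13)(7s + 11)(7s + 6)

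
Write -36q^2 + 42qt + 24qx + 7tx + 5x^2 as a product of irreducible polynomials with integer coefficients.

Group: -6q(6q - 7t - 5x) - x(6q - 7t - 5x); both groups contain (6q - 7t - 5x).

-(6q + x)(6q - 7t - 5x)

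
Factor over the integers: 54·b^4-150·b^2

6·b^2·(3·b+5)·(3·b-5)

Pull out the common factor 6·b^2; 9·b^2-25 is a difference of squares.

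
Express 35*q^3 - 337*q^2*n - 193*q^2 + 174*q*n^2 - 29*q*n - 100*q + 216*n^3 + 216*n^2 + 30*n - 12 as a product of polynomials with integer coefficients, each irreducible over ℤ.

(5*q - 6*n + 1)*(q - 9*n - 6)*(7*q + 4*n + 2)

Group: 7*q*(5*q^2 - 51*q*n - 29*q + 54*n^2 + 27*n - 6) + (4*n + 2)*(5*q^2 - 51*q*n - 29*q + 54*n^2 + 27*n - 6); both groups contain (5*q^2 - 51*q*n - 29*q + 54*n^2 + 27*n - 6), so (7*q + 4*n + 2) is a factor with cofactor 5*q^2 - 51*q*n - 29*q + 54*n^2 + 27*n - 6.
The cofactor groups again: 5*q^2 - 51*q*n - 29*q + 54*n^2 + 27*n - 6 = 5*q*(q - 9*n - 6) + (-6*n + 1)*(q - 9*n - 6); both groups contain (q - 9*n - 6), giving (5*q - 6*n + 1)*(q - 9*n - 6).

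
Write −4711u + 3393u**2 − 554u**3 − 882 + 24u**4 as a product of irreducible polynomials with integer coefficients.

(4u − 9)(6u + 1)(u − 14)(u − 7)

Trying the rational-root candidates, u = 9/4 is a root, so (4u − 9) is a factor; dividing leaves 6u**3 − 125u**2 + 567u + 98.
Continuing, u = −1/6 is a root, giving the factor (6u + 1) and quotient u**2 − 21u + 98.
The remaining quadratic factors as (u − 14)(u − 7).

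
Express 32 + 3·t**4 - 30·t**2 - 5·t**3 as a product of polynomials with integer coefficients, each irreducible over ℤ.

(3·t + 4)·(t + 2)·(t - 1)·(t - 4)

Testing divisors of the constant over divisors of the leading coefficient, t = 4 is a root, giving the factor (t - 4) and quotient 3·t**3 + 7·t**2 - 2·t - 8.
Continuing, t = 1 is a root, so (t - 1) is a factor; dividing leaves 3·t**2 + 10·t + 8.
The remaining quadratic factors as (3·t + 4)(t + 2).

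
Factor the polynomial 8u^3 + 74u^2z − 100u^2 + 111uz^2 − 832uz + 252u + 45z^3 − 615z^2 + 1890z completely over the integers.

Group: u(8u^2 + 66uz − 28u + 45z^2 − 210z) + (z − 9)(8u^2 + 66uz − 28u + 45z^2 − 210z); both groups contain (8u^2 + 66uz − 28u + 45z^2 − 210z), so (u + z − 9) is a factor with cofactor 8u^2 + 66uz − 28u + 45z^2 − 210z.
The cofactor groups again: 8u^2 + 66uz − 28u + 45z^2 − 210z = 4u(2u + 15z) + (3z − 14)(2u + 15z); both groups contain (2u + 15z), giving (4u + 3z − 14)(2u + 15z).

(2u + 15z)(4u + 3z − 14)(u + z − 9)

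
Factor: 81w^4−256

(3w)⁴ − (4)⁴ = ((3w)² − (4)²)((3w)² + (4)²); the first factor splits again, the second (9w^2+16) is irreducible.

(3w+4)(3w−4)(9w^2+16)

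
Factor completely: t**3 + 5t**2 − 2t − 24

(t + 3)(t + 4)(t − 2)

Among the possible rational roots, t = 2 is a root, so (t − 2) is a factor; dividing leaves t**2 + 7t + 12.
The remaining quadratic factors as (t + 3)(t + 4).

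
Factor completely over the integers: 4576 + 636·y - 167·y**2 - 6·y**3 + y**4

(y + 11)·(y + 4)·(y - 13)·(y - 8)

Among the possible rational roots, y = -4 is a root, so (y + 4) divides it; the quotient is y**3 - 10·y**2 - 127·y + 1144.
Continuing, y = 8 is a root, so (y - 8) divides it; the quotient is y**2 - 2·y - 143.
The remaining quadratic factors as (y - 13)(y + 11).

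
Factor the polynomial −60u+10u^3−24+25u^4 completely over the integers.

(5u+2)(5u^3−12)

Group as (25u^4−60u) + (10u^3−24) = 5u(5u^3−12) + 2(5u^3−12).
Both groups share the factor (5u^3−12).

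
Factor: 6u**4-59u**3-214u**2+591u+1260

By the rational root theorem, u = 3 is a root, giving the factor (u-3) and quotient 6u**3-41u**2-337u-420.
Then u = -7/2 is a root, so (2u+7) is a factor; dividing leaves 3u**2-31u-60.
The remaining quadratic factors as (u-12)(3u+5).

(2u+7)(3u+5)(u-12)(u-3)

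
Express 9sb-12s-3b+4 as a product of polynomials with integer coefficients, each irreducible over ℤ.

Group as (9sb-12s) + (-3b+4) = 3s(3b-4) - (3b-4).
Both groups share the factor (3b-4).

(3b-4)(3s-1)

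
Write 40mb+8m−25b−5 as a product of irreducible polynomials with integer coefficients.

Group as (40mb+8m) + (−25b−5) = 8m(5b+1) − 5(5b+1).
Both groups share the factor (5b+1).

(5b+1)(8m−5)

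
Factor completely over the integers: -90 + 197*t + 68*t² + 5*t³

(5*t - 2)*(t + 5)*(t + 9)

By the rational root theorem, t = -5 is a root, so (t + 5) divides it; the quotient is 5*t² + 43*t - 18.
The remaining quadratic factors as (5*t - 2)(t + 9).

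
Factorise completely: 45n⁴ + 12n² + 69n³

3n²(3n + 4)(5n + 1)

Pull out the common factor 3n², then factor the remaining trinomial.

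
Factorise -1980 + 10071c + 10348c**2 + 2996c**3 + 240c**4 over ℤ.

(2c + 15)(4c + 11)(5c + 12)(6c - 1)

By the rational root theorem, c = -12/5 is a root, giving the factor (5c + 12) and quotient 48c**3 + 484c**2 + 908c - 165.
Then c = -15/2 is a root, giving the factor (2c + 15) and quotient 24c**2 + 62c - 11.
The remaining quadratic factors as (4c + 11)(6c - 1).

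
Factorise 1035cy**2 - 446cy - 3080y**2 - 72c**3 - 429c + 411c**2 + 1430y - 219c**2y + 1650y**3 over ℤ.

Group: 8c(-9c**2 - 15cy + 39c + 150y**2 - 130y) + (11y - 11)(-9c**2 - 15cy + 39c + 150y**2 - 130y); both groups contain (-9c**2 - 15cy + 39c + 150y**2 - 130y), so (8c + 11y - 11) is a factor with cofactor -9c**2 - 15cy + 39c + 150y**2 - 130y.
The cofactor groups again: -9c**2 - 15cy + 39c + 150y**2 - 130y = -3c(3c - 10y) + (-15y + 13)(3c - 10y); both groups contain (3c - 10y), giving -(3c + 15y - 13)(3c - 10y).

-(3c + 15y - 13)(3c - 10y)(8c + 11y - 11)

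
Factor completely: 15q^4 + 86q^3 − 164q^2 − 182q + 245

Among the possible rational roots, q = −7/5 is a root, so (5q + 7) divides it; the quotient is 3q^3 + 13q^2 − 51q + 35.
Continuing, q = 1 is a root, so (q − 1) divides it; the quotient is 3q^2 + 16q − 35.
The remaining quadratic factors as (3q − 5)(q + 7).

(3q − 5)(5q + 7)(q + 7)(q − 1)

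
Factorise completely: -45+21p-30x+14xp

(2x+3)(7p-15)

Group as (14xp-30x) + (21p-45) = 2x(7p-15) + 3(7p-15).
Both groups share the factor (7p-15).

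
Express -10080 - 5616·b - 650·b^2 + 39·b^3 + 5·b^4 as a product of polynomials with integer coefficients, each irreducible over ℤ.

Among the possible rational roots, b = -14/5 is a root, so (5·b + 14) is a factor; dividing leaves b^3 + 5·b^2 - 144·b - 720.
Next, b = 12 is a root, so (b - 12) is a factor; dividing leaves b^2 + 17·b + 60.
The remaining quadratic factors as (b + 5)(b + 12).

(5·b + 14)·(b + 12)·(b + 5)·(b - 12)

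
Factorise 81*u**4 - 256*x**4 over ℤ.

(3*u)⁴ − (4*x)⁴ = ((3*u)² − (4*x)²)((3*u)² + (4*x)²); the first factor splits again, the second (9*u**2 + 16*x**2) is irreducible.

(3*u + 4*x)*(3*u - 4*x)*(9*u**2 + 16*x**2)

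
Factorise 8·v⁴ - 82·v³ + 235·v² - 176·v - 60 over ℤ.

Testing divisors of the constant over divisors of the leading coefficient, v = 5/2 is a root, giving the factor (2·v - 5) and quotient 4·v³ - 31·v² + 40·v + 12.
Continuing, v = 6 is a root, giving the factor (v - 6) and quotient 4·v² - 7·v - 2.
The remaining quadratic factors as (4·v + 1)(v - 2).

(2·v - 5)·(4·v + 1)·(v - 2)·(v - 6)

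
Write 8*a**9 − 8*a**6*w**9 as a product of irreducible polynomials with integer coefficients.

8*a**6*(a − w**3)*(a**2 + a*w**3 + w**6)

Pull out the common factor 8*a**6, leaving a**3 − w**9.
Recognize a difference of cubes with the parts a and w**3.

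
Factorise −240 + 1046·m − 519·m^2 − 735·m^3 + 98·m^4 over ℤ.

Testing divisors of the constant over divisors of the leading coefficient, m = −3/2 is a root, so (2·m + 3) is a factor; dividing leaves 49·m^3 − 441·m^2 + 402·m − 80.
Next, m = 8 is a root, so (m − 8) divides it; the quotient is 49·m^2 − 49·m + 10.
The remaining quadratic factors as (7·m − 5)(7·m − 2).

(2·m + 3)·(7·m − 2)·(7·m − 5)·(m − 8)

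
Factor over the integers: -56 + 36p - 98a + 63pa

Group as (63pa + 36p) + (-98a - 56) = 9p(7a + 4) - 14(7a + 4).
Both groups share the factor (7a + 4).

(7a + 4)(9p - 14)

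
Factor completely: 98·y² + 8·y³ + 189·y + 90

Trying the rational-root candidates, y = -3/4 is a root, giving the factor (4·y + 3) and quotient 2·y² + 23·y + 30.
The remaining quadratic factors as (y + 10)(2·y + 3).

(2·y + 3)·(4·y + 3)·(y + 10)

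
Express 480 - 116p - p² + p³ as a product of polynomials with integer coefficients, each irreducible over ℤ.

(p + 12)(p - 5)(p - 8)

Trying the rational-root candidates, p = 8 is a root, so (p - 8) is a factor; dividing leaves p² + 7p - 60.
The remaining quadratic factors as (p + 12)(p - 5).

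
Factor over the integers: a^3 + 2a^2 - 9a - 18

(a + 2)(a + 3)(a - 3)

Testing divisors of the constant over divisors of the leading coefficient, a = 3 is a root, so (a - 3) divides it; the quotient is a^2 + 5a + 6.
The remaining quadratic factors as (a + 3)(a + 2).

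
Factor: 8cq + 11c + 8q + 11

(8q + 11)(c + 1)

Group as (8cq + 11c) + (8q + 11) = c(8q + 11) + (8q + 11).
Both groups share the factor (8q + 11).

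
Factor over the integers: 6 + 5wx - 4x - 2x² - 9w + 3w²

Group: w(3w - x - 3) + (2x - 2)(3w - x - 3); both groups contain (3w - x - 3).

(3w - x - 3)(w + 2x - 2)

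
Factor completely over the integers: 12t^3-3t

3t(2t+1)(2t-1)

Every term has a factor of 3t. Then 4t^2-1 = (2t)² − (1)².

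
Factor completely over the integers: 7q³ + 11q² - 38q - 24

(7q + 4)(q + 3)(q - 2)

Among the possible rational roots, q = -4/7 is a root, so (7q + 4) divides it; the quotient is q² + q - 6.
The remaining quadratic factors as (q - 2)(q + 3).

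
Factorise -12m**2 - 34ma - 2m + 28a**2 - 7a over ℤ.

-(6m - 4a + 1)(2m + 7a)

Group: -6m(2m + 7a) + (4a - 1)(2m + 7a); both groups contain (2m + 7a).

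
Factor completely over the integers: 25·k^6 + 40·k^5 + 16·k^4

Factor out k^4 first: what remains is 25·k^2 + 40·k + 16.
Recognize a perfect-square trinomial with the parts 4 and 5·k.

k^4·(5·k + 4)^2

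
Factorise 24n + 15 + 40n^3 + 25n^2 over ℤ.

Group as (40n^3 + 24n) + (25n^2 + 15) = 8n(5n^2 + 3) + 5(5n^2 + 3).
Both groups share the factor (5n^2 + 3).

(8n + 5)(5n^2 + 3)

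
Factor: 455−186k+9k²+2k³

(2k−7)(k+13)(k−5)

Testing divisors of the constant over divisors of the leading coefficient, k = 7/2 is a root, so (2k−7) divides it; the quotient is k²+8k−65.
The remaining quadratic factors as (k−5)(k+13).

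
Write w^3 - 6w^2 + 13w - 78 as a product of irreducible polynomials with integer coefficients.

Group as (w^3 + 13w) + (-6w^2 - 78) = w(w^2 + 13) - 6(w^2 + 13).
Both groups share the factor (w^2 + 13).

(w - 6)(w^2 + 13)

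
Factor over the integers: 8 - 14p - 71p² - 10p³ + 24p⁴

(2p + 1)(3p + 4)(4p - 1)(p - 2)

Testing divisors of the constant over divisors of the leading coefficient, p = -1/2 is a root, so (2p + 1) divides it; the quotient is 12p³ - 11p² - 30p + 8.
Continuing, p = -4/3 is a root, so (3p + 4) divides it; the quotient is 4p² - 9p + 2.
The remaining quadratic factors as (4p - 1)(p - 2).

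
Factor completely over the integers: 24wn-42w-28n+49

(4n-7)(6w-7)

Group as (24wn-42w) + (-28n+49) = 6w(4n-7) - 7(4n-7).
Both groups share the factor (4n-7).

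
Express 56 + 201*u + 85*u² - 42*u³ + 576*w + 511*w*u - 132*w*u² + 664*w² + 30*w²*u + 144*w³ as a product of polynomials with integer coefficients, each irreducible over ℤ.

Group: 2*w*(72*w² + 87*w*u + 80*w + 21*u² + 31*u + 8) + (-2*u + 7)*(72*w² + 87*w*u + 80*w + 21*u² + 31*u + 8); both groups contain (72*w² + 87*w*u + 80*w + 21*u² + 31*u + 8), so (2*w - 2*u + 7) is a factor with cofactor 72*w² + 87*w*u + 80*w + 21*u² + 31*u + 8.
The cofactor groups again: 72*w² + 87*w*u + 80*w + 21*u² + 31*u + 8 = 8*w*(9*w + 3*u + 1) + (7*u + 8)*(9*w + 3*u + 1); both groups contain (9*w + 3*u + 1), giving (8*w + 7*u + 8)*(9*w + 3*u + 1).

(2*w - 2*u + 7)*(9*w + 3*u + 1)*(8*w + 7*u + 8)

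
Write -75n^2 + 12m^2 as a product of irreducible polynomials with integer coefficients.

Pull out the common factor 3; 4m^2 - 25n^2 is a difference of squares.

3(2m + 5n)(2m - 5n)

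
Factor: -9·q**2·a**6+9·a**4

Factor out 9·a**4 first: what remains is -q**2·a**2+1.
Recognize a difference of squares with the parts 1 and q·a.

-9·a**4·(q·a+1)·(q·a-1)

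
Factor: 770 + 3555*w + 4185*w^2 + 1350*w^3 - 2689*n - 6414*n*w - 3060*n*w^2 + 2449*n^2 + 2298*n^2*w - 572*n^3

Group: 11*n*(-52*n^2 + 138*n*w + 199*n - 90*w^2 - 249*w - 154) + (-15*w - 5)*(-52*n^2 + 138*n*w + 199*n - 90*w^2 - 249*w - 154); both groups contain (-52*n^2 + 138*n*w + 199*n - 90*w^2 - 249*w - 154), so (11*n - 15*w - 5) is a factor with cofactor -52*n^2 + 138*n*w + 199*n - 90*w^2 - 249*w - 154.
The cofactor groups again: -52*n^2 + 138*n*w + 199*n - 90*w^2 - 249*w - 154 = -4*n*(13*n - 15*w - 14) + (6*w + 11)*(13*n - 15*w - 14); both groups contain (13*n - 15*w - 14), giving -(4*n - 6*w - 11)*(13*n - 15*w - 14).

-(11*n - 15*w - 5)*(13*n - 15*w - 14)*(4*n - 6*w - 11)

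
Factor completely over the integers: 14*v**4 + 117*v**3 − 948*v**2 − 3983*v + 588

By the rational root theorem, v = 7 is a root, giving the factor (v − 7) and quotient 14*v**3 + 215*v**2 + 557*v − 84.
Then v = 1/7 is a root, giving the factor (7*v − 1) and quotient 2*v**2 + 31*v + 84.
The remaining quadratic factors as (v + 12)(2*v + 7).

(2*v + 7)*(7*v − 1)*(v + 12)*(v − 7)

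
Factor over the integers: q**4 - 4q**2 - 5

(q**2 + 1)(q**2 - 5)

Substitute u = q**2 to get a quadratic in u, then factor.
q**2 + 1 is irreducible over ℤ (sum of squares).
q**2 - 5 is irreducible over ℤ (5 is not a perfect square).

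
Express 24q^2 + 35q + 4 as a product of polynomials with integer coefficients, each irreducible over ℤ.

Need a pair with product 24·4 = 96 and sum 35: that's 3 and 32.
Split the middle term: 24q^2 + 3q + 32q + 4 = 3q(8q + 1) + 4(8q + 1).

(3q + 4)(8q + 1)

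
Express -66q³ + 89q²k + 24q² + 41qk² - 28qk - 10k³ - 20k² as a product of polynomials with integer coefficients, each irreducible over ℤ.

Group: 11q(-6q² + 7qk + 5k²) + (-2k - 4)(-6q² + 7qk + 5k²); both groups contain (-6q² + 7qk + 5k²), so (11q - 2k - 4) is a factor with cofactor -6q² + 7qk + 5k².
The cofactor groups again: -6q² + 7qk + 5k² = -3q(2q + k) + 5k(2q + k); both groups contain (2q + k), giving -(3q - 5k)(2q + k).

-(11q - 2k - 4)(3q - 5k)(2q + k)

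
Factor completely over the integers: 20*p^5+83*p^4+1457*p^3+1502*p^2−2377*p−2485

Testing divisors of the constant over divisors of the leading coefficient, p = −1 is a root, so (p+1) divides it; the quotient is 20*p^4+63*p^3+1394*p^2+108*p−2485.
Then p = 5/4 is a root, giving the factor (4*p−5) and quotient 5*p^3+22*p^2+376*p+497.
Then p = −7/5 is a root, giving the factor (5*p+7) and quotient p^2+3*p+71.
The quadratic p^2+3*p+71 has discriminant −275 < 0 and is irreducible over ℤ.

(4*p−5)*(5*p+7)*(p+1)*(p^2+3*p+71)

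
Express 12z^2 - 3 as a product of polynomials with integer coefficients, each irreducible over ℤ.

3(2z + 1)(2z - 1)

Pull out the common factor 3; 4z^2 - 1 is a difference of squares.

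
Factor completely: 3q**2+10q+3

(3q+1)(q+3)

Need a pair with product 3·3 = 9 and sum 10: that's 9 and 1.
Split the middle term: 3q**2+9q + q+3 = 3q(q+3) + (q+3).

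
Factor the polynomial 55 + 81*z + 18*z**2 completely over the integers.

(3*z + 11)*(6*z + 5)

Need a pair with product 18·55 = 990 and sum 81: that's 15 and 66.
Split the middle term: 18*z**2 + 15*z + 66*z + 55 = 3*z*(6*z + 5) + 11*(6*z + 5).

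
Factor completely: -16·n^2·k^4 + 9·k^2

Pull out the common factor k^2, leaving -16·n^2·k^2 + 9.
Recognize a difference of squares with the parts 3 and 4·n·k.

-k^2·(4·n·k + 3)·(4·n·k - 3)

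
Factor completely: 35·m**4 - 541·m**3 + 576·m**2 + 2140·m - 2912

(5·m - 8)·(7·m - 13)·(m + 2)·(m - 14)

Trying the rational-root candidates, m = 13/7 is a root, so (7·m - 13) is a factor; dividing leaves 5·m**3 - 68·m**2 - 44·m + 224.
Then m = -2 is a root, so (m + 2) divides it; the quotient is 5·m**2 - 78·m + 112.
The remaining quadratic factors as (m - 14)(5·m - 8).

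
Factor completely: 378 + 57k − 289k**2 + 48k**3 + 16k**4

(4k − 7)(4k − 9)(k + 1)(k + 6)

By the rational root theorem, k = 7/4 is a root, giving the factor (4k − 7) and quotient 4k**3 + 19k**2 − 39k − 54.
Continuing, k = 9/4 is a root, so (4k − 9) divides it; the quotient is k**2 + 7k + 6.
The remaining quadratic factors as (k + 1)(k + 6).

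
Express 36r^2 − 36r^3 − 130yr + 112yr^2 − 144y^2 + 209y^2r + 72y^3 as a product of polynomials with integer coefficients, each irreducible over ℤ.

(9y − 2r)(y + 2r − 2)(8y + 9r)

Group: 8y(9y^2 + 16yr − 18y − 4r^2 + 4r) + 9r(9y^2 + 16yr − 18y − 4r^2 + 4r); both groups contain (9y^2 + 16yr − 18y − 4r^2 + 4r), so (8y + 9r) is a factor with cofactor 9y^2 + 16yr − 18y − 4r^2 + 4r.
The cofactor groups again: 9y^2 + 16yr − 18y − 4r^2 + 4r = 9y(y + 2r − 2) − 2r(y + 2r − 2); both groups contain (y + 2r − 2), giving (9y − 2r)(y + 2r − 2).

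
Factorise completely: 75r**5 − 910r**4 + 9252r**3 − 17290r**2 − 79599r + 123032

(3r − 13)(5r + 13)(5r − 7)(r**2 − 9r + 104)

Testing divisors of the constant over divisors of the leading coefficient, r = −13/5 is a root, so (5r + 13) divides it; the quotient is 15r**4 − 221r**3 + 2425r**2 − 9763r + 9464.
Then r = 13/3 is a root, so (3r − 13) divides it; the quotient is 5r**3 − 52r**2 + 583r − 728.
Next, r = 7/5 is a root, so (5r − 7) is a factor; dividing leaves r**2 − 9r + 104.
The quadratic r**2 − 9r + 104 has discriminant −335 < 0 and is irreducible over ℤ.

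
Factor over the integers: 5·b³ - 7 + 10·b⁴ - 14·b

(2·b + 1)·(5·b³ - 7)

Group as (10·b⁴ - 14·b) + (5·b³ - 7) = 2·b·(5·b³ - 7) + (5·b³ - 7).
Both groups share the factor (5·b³ - 7).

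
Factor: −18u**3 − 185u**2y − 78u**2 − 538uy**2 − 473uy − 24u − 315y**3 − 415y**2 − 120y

−(2u + 9y + 8)(9u + 7y + 3)(u + 5y)

Group: 9u(−2u**2 − 19uy − 8u − 45y**2 − 40y) + (7y + 3)(−2u**2 − 19uy − 8u − 45y**2 − 40y); both groups contain (−2u**2 − 19uy − 8u − 45y**2 − 40y), so (9u + 7y + 3) is a factor with cofactor −2u**2 − 19uy − 8u − 45y**2 − 40y.
The cofactor groups again: −2u**2 − 19uy − 8u − 45y**2 − 40y = −u(2u + 9y + 8) − 5y(2u + 9y + 8); both groups contain (2u + 9y + 8), giving −(u + 5y)(2u + 9y + 8).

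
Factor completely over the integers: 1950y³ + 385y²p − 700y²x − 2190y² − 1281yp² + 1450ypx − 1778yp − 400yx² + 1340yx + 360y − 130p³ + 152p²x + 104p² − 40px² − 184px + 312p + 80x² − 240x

Group: 15y(130y² − 87yp + 40yx − 146y − 10p² + 4px + 8p − 8x + 24) + (13p − 10x)(130y² − 87yp + 40yx − 146y − 10p² + 4px + 8p − 8x + 24); both groups contain (130y² − 87yp + 40yx − 146y − 10p² + 4px + 8p − 8x + 24), so (15y + 13p − 10x) is a factor with cofactor 130y² − 87yp + 40yx − 146y − 10p² + 4px + 8p − 8x + 24.
The cofactor groups again: 130y² − 87yp + 40yx − 146y − 10p² + 4px + 8p − 8x + 24 = 13y(10y + p − 2) + (−10p + 4x − 12)(10y + p − 2); both groups contain (10y + p − 2), giving (13y − 10p + 4x − 12)(10y + p − 2).

(13y − 10p + 4x − 12)(15y + 13p − 10x)(10y + p − 2)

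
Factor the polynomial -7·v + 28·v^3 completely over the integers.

7·v·(2·v + 1)·(2·v - 1)

Factor out 7·v, leaving 4·v^2 - 1, which is a difference of two squares.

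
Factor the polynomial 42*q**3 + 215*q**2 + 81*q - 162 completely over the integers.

(2*q + 9)*(3*q - 2)*(7*q + 9)

Among the possible rational roots, q = -9/2 is a root, so (2*q + 9) is a factor; dividing leaves 21*q**2 + 13*q - 18.
The remaining quadratic factors as (3*q - 2)(7*q + 9).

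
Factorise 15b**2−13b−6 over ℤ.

Need a pair with product 15·(−6) = −90 and sum −13: that's −18 and 5.
Split the middle term: 15b**2−18b + 5b−6 = 3b(5b−6) + (5b−6).

(3b+1)(5b−6)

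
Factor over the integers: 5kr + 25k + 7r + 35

(5k + 7)(r + 5)

Group as (5kr + 25k) + (7r + 35) = 5k(r + 5) + 7(r + 5).
Both groups share the factor (r + 5).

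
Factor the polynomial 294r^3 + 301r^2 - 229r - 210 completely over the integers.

Trying the rational-root candidates, r = -7/6 is a root, so (6r + 7) is a factor; dividing leaves 49r^2 - 7r - 30.
The remaining quadratic factors as (7r + 5)(7r - 6).

(6r + 7)(7r + 5)(7r - 6)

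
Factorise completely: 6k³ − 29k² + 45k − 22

Trying the rational-root candidates, k = 11/6 is a root, so (6k − 11) is a factor; dividing leaves k² − 3k + 2.
The remaining quadratic factors as (k − 2)(k − 1).

(6k − 11)(k − 1)(k − 2)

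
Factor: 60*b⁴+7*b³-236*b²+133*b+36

Among the possible rational roots, b = -9/4 is a root, giving the factor (4*b+9) and quotient 15*b³-32*b²+13*b+4.
Continuing, b = -1/5 is a root, so (5*b+1) divides it; the quotient is 3*b²-7*b+4.
The remaining quadratic factors as (3*b-4)(b-1).

(3*b-4)*(4*b+9)*(5*b+1)*(b-1)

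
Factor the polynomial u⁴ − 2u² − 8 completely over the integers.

(u + 2)(u − 2)(u² + 2)

Substitute w = u² to get a quadratic in w, then factor.
u² − 4 is a difference of squares.
u² + 2 is irreducible over ℤ (always positive, so no real roots).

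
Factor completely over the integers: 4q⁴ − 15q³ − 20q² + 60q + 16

(4q + 1)(q + 2)(q − 2)(q − 4)

Among the possible rational roots, q = 4 is a root, giving the factor (q − 4) and quotient 4q³ + q² − 16q − 4.
Then q = −1/4 is a root, giving the factor (4q + 1) and quotient q² − 4.
The remaining quadratic factors as (q + 2)(q − 2).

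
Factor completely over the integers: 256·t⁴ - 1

(4·t + 1)·(4·t - 1)·(16·t² + 1)

(4·t)⁴ − (1)⁴ = ((4·t)² − (1)²)((4·t)² + (1)²); the first factor splits again, the second (16·t² + 1) is irreducible.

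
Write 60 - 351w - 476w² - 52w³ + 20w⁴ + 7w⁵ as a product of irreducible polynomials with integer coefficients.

Among the possible rational roots, w = 4 is a root, so (w - 4) divides it; the quotient is 7w⁴ + 48w³ + 140w² + 84w - 15.
Next, w = -1 is a root, giving the factor (w + 1) and quotient 7w³ + 41w² + 99w - 15.
Continuing, w = 1/7 is a root, giving the factor (7w - 1) and quotient w² + 6w + 15.
The quadratic w² + 6w + 15 has discriminant -24 < 0 and is irreducible over ℤ.

(7w - 1)(w + 1)(w - 4)(w² + 6w + 15)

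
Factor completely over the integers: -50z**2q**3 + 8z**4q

2qz**2(2z - 5q)(2z + 5q)

Pull out the common factor 2z**2q; 4z**2 - 25q**2 is a difference of squares.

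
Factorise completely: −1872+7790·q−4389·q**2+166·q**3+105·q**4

By the rational root theorem, q = 13/3 is a root, so (3·q−13) is a factor; dividing leaves 35·q**3+207·q**2−566·q+144.
Then q = 9/5 is a root, giving the factor (5·q−9) and quotient 7·q**2+54·q−16.
The remaining quadratic factors as (q+8)(7·q−2).

(3·q−13)·(5·q−9)·(7·q−2)·(q+8)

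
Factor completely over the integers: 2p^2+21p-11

(2p-1)(p+11)

Need a pair with product 2·(-11) = -22 and sum 21: that's 22 and -1.
Split the middle term: 2p^2+22p - p-11 = 2p(p+11) - (p+11).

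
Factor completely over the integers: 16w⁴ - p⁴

(2w)⁴ − (p)⁴ = ((2w)² − (p)²)((2w)² + (p)²); the first factor splits again, the second (4w² + p²) is irreducible.

(2w - p)(2w + p)(4w² + p²)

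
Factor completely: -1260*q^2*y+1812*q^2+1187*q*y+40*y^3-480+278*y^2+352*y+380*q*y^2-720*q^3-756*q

-(12*q+y+4)*(12*q-4*y-15)*(5*q+10*y-8)

Group: 12*q*(-60*q^2-125*q*y+76*q-10*y^2-32*y+32) + (-4*y-15)*(-60*q^2-125*q*y+76*q-10*y^2-32*y+32); both groups contain (-60*q^2-125*q*y+76*q-10*y^2-32*y+32), so (12*q-4*y-15) is a factor with cofactor -60*q^2-125*q*y+76*q-10*y^2-32*y+32.
The cofactor groups again: -60*q^2-125*q*y+76*q-10*y^2-32*y+32 = -12*q*(5*q+10*y-8) + (-y-4)*(5*q+10*y-8); both groups contain (5*q+10*y-8), giving -(12*q+y+4)*(5*q+10*y-8).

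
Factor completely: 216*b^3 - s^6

Recognize a difference of cubes with the parts 6*b and s^2.

-(s^2 - 6*b)*(s^4 + 6*s^2*b + 36*b^2)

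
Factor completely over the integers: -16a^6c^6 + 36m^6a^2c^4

Pull out the common factor 4a^2c^4, leaving 9m^6 - 4a^4c^2.
Recognize a difference of squares with the parts 3m^3 and 2a^2c.

4a^2c^4(3m^3 - 2a^2c)(3m^3 + 2a^2c)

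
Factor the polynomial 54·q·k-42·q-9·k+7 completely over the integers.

Group as (54·q·k-42·q) + (-9·k+7) = 6·q·(9·k-7) - (9·k-7).
Both groups share the factor (9·k-7).

(6·q-1)·(9·k-7)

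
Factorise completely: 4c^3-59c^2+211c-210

Testing divisors of the constant over divisors of the leading coefficient, c = 7/4 is a root, giving the factor (4c-7) and quotient c^2-13c+30.
The remaining quadratic factors as (c-3)(c-10).

(4c-7)(c-10)(c-3)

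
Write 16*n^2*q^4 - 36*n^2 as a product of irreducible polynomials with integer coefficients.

4*n^2*(2*q^2 + 3)*(2*q^2 - 3)

Factor out 4*n^2 first: what remains is 4*q^4 - 9.
Recognize a difference of squares with the parts 2*q^2 and 3.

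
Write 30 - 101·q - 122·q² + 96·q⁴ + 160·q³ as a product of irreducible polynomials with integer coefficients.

(4·q + 3)·(4·q - 1)·(6·q - 5)·(q + 2)

Among the possible rational roots, q = 5/6 is a root, so (6·q - 5) divides it; the quotient is 16·q³ + 40·q² + 13·q - 6.
Continuing, q = 1/4 is a root, so (4·q - 1) divides it; the quotient is 4·q² + 11·q + 6.
The remaining quadratic factors as (q + 2)(4·q + 3).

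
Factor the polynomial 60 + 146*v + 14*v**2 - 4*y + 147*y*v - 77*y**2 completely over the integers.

-(7*y - 14*v - 6)*(11*y + v + 10)

Group: -11*y*(7*y - 14*v - 6) + (-v - 10)*(7*y - 14*v - 6); both groups contain (7*y - 14*v - 6).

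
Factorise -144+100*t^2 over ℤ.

4*(5*t+6)*(5*t-6)

Every term has a factor of 4. Then 25*t^2-36 = (5*t)² − (6)².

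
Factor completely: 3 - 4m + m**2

(m - 1)(m - 3)

Two integers with product 3 and sum -4 are -3 and -1.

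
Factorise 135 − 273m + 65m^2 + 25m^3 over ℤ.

By the rational root theorem, m = −5 is a root, giving the factor (m + 5) and quotient 25m^2 − 60m + 27.
The remaining quadratic factors as (5m − 9)(5m − 3).

(5m − 3)(5m − 9)(m + 5)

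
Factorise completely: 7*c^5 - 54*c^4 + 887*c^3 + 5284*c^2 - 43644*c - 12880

(7*c + 2)*(c + 7)*(c - 5)*(c^2 - 10*c + 184)

Testing divisors of the constant over divisors of the leading coefficient, c = -2/7 is a root, so (7*c + 2) divides it; the quotient is c^4 - 8*c^3 + 129*c^2 + 718*c - 6440.
Next, c = 5 is a root, giving the factor (c - 5) and quotient c^3 - 3*c^2 + 114*c + 1288.
Then c = -7 is a root, so (c + 7) divides it; the quotient is c^2 - 10*c + 184.
The quadratic c^2 - 10*c + 184 has discriminant -636 < 0 and is irreducible over ℤ.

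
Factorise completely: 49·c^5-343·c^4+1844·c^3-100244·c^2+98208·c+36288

Testing divisors of the constant over divisors of the leading coefficient, c = 14 is a root, so (c-14) is a factor; dividing leaves 49·c^4+343·c^3+6646·c^2-7200·c-2592.
Then c = -2/7 is a root, so (7·c+2) divides it; the quotient is 7·c^3+47·c^2+936·c-1296.
Then c = 9/7 is a root, so (7·c-9) is a factor; dividing leaves c^2+8·c+144.
The quadratic c^2+8·c+144 has discriminant -512 < 0 and is irreducible over ℤ.

(7·c+2)·(7·c-9)·(c-14)·(c^2+8·c+144)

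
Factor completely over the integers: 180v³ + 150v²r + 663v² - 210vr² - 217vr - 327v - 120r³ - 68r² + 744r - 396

(5v - 5r + 3)(3v + 4r + 12)(12v + 6r - 11)

Group: 12v(15v² + 5vr + 69v - 20r² - 48r + 36) + (6r - 11)(15v² + 5vr + 69v - 20r² - 48r + 36); both groups contain (15v² + 5vr + 69v - 20r² - 48r + 36), so (12v + 6r - 11) is a factor with cofactor 15v² + 5vr + 69v - 20r² - 48r + 36.
The cofactor groups again: 15v² + 5vr + 69v - 20r² - 48r + 36 = 3v(5v - 5r + 3) + (4r + 12)(5v - 5r + 3); both groups contain (5v - 5r + 3), giving (3v + 4r + 12)(5v - 5r + 3).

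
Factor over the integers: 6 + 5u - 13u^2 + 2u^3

(2u + 1)(u - 1)(u - 6)

Among the possible rational roots, u = 6 is a root, giving the factor (u - 6) and quotient 2u^2 - u - 1.
The remaining quadratic factors as (2u + 1)(u - 1).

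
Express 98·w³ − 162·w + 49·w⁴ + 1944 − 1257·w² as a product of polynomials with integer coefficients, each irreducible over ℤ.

Testing divisors of the constant over divisors of the leading coefficient, w = 9/7 is a root, so (7·w − 9) divides it; the quotient is 7·w³ + 23·w² − 150·w − 216.
Then w = −9/7 is a root, giving the factor (7·w + 9) and quotient w² + 2·w − 24.
The remaining quadratic factors as (w − 4)(w + 6).

(7·w + 9)·(7·w − 9)·(w + 6)·(w − 4)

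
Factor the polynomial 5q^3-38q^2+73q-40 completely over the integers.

(5q-8)(q-1)(q-5)

By the rational root theorem, q = 8/5 is a root, so (5q-8) divides it; the quotient is q^2-6q+5.
The remaining quadratic factors as (q-1)(q-5).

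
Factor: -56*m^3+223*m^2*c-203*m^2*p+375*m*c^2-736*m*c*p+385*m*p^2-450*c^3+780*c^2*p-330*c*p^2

Group: m*(-56*m^2-57*m*c+77*m*p+90*c^2-66*c*p) + (-5*c+5*p)*(-56*m^2-57*m*c+77*m*p+90*c^2-66*c*p); both groups contain (-56*m^2-57*m*c+77*m*p+90*c^2-66*c*p), so (m-5*c+5*p) is a factor with cofactor -56*m^2-57*m*c+77*m*p+90*c^2-66*c*p.
The cofactor groups again: -56*m^2-57*m*c+77*m*p+90*c^2-66*c*p = -7*m*(8*m+15*c-11*p) + 6*c*(8*m+15*c-11*p); both groups contain (8*m+15*c-11*p), giving -(7*m-6*c)*(8*m+15*c-11*p).

-(m-5*c+5*p)*(7*m-6*c)*(8*m+15*c-11*p)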